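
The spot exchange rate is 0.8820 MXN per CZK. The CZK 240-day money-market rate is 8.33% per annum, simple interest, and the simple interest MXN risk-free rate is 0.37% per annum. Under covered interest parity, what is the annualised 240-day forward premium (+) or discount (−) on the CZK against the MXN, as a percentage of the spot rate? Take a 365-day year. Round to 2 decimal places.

T = 240/365 years.
F = S · g_MXN/g_CZK = 0.882 × 1.0024329/1.0547726 = 0.8382336.
Annualised premium = (F − S)/S × (1/T) = (0.8382336 − 0.882)/0.882 ÷ (240/365) = -7.55%.

-7.55%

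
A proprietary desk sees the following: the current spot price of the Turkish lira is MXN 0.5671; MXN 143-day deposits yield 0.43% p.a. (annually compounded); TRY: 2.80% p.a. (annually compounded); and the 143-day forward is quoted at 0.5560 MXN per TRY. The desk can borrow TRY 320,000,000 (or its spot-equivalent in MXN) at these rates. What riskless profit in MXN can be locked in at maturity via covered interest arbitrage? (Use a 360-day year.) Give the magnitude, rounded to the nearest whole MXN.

T = 143/360 years.
Route A — deposit TRY, sell forward: 320,000,000 × 1.01102974201 × 0.5560 = MXN 179,882,411.70.
Route B — convert at spot, deposit MXN: 320,000,000 × 0.5671 × 1.00170584703 = MXN 181,781,563.47.
The quoted forward undervalues TRY, so borrow TRY, convert to MXN at spot, deposit the MXN at 0.43%, and buy TRY forward at 0.5560 to cover the loan.
Arbitrage profit = |179,882,411.70 − 181,781,563.47| = MXN 1,899,152.

MXN 1,899,152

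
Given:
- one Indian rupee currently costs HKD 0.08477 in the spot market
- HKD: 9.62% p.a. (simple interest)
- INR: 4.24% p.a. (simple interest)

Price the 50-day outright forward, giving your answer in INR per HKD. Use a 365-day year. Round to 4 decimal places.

T = 50/365 years.
Growth of 1 HKD over T: 1 + 0.0962×50/365 = 1.01317808.
Growth of 1 INR over T: 1 + 0.0424×50/365 = 1.00580822.
Forward (HKD per INR) = 0.08477 × 1.01317808 / 1.00580822 = 0.085391135.
Quoted the other way: 1/0.085391135 = 11.7108 INR per HKD.

11.7108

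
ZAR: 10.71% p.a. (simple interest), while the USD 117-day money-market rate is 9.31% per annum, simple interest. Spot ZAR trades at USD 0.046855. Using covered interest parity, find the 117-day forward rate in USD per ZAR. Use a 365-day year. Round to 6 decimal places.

T = 117/365 years.
USD growth factor: 1 + 0.0931×117/365 = 1.029843.
Growth of 1 ZAR over T: 1 + 0.1071×117/365 = 1.0343307.
Forward (USD per ZAR) = 0.046855 × 1.029843 / 1.0343307 = 0.04665171.

0.046652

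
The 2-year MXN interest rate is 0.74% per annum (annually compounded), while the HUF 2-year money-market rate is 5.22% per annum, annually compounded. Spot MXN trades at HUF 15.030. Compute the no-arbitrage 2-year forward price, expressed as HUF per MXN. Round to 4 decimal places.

T = 2 years.
HUF growth factor: (1 + 0.0522)^2 = 1.10712484.
Growth of 1 MXN over T: (1 + 0.0074)^2 = 1.01485476.
Forward (HUF per MXN) = 15.03 × 1.10712484 / 1.01485476 = 16.396520.

16.3965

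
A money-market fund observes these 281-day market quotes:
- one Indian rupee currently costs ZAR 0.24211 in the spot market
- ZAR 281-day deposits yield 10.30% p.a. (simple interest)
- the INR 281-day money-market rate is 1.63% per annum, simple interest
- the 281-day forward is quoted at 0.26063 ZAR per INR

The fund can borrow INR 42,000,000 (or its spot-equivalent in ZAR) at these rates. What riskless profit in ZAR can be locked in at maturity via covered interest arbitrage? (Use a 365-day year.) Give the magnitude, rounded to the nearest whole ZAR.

T = 281/365 years.
Invest the INR and cover forward: 42,000,000 × 1.0125487671 × 0.26063 = ZAR 11,083,824.58.
Convert at spot and invest in ZAR: 42,000,000 × 0.24211 × 1.0792958904 = ZAR 10,974,949.78.
The quoted forward overvalues INR, so borrow ZAR, buy INR at spot, deposit the INR at 1.63%, and sell the proceeds forward at 0.26063.
Arbitrage profit = |11,083,824.58 − 10,974,949.78| = ZAR 108,875.

ZAR 108,875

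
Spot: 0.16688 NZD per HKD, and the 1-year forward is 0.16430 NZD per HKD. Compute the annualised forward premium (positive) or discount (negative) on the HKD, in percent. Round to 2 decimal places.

-1.55%

T = 1 year.
HKD trades forward at -1.54602% vs spot over the period.
Annualise by dividing by T: -0.0154602 / 1 = -0.015460 → -1.55%.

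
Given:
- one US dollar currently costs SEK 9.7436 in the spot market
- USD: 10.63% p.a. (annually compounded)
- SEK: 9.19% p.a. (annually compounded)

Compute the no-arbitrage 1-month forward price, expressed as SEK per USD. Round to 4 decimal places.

9.7330

T = 1/12 years.
SEK growth factor: (1 + 0.0919)^(1/12) = 1.0073535.
USD accumulates by (1 + 0.1063)^(1/12) = 1.008454.
So F = 9.7436 × 1.0073535 / 1.008454 = 9.732967 (SEK/USD).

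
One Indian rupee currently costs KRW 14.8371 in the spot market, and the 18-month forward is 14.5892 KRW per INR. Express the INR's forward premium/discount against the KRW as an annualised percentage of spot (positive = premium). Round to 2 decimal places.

-1.11%

T = 18/12 years.
INR trades forward at -1.67081% vs spot over the period.
Per annum: -0.0167081 / (18/12) = -0.011139 = -1.11%.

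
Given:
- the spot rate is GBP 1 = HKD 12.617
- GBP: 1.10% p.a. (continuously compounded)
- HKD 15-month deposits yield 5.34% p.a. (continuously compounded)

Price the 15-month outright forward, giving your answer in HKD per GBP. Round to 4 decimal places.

13.3037

T = 15/12 years.
Growth of 1 HKD over T: e^(0.0534×15/12) = 1.06902819.
Growth of 1 GBP over T: e^(0.0110×15/12) = 1.01384497.
Forward (HKD per GBP) = 12.617 × 1.06902819 / 1.01384497 = 13.303739.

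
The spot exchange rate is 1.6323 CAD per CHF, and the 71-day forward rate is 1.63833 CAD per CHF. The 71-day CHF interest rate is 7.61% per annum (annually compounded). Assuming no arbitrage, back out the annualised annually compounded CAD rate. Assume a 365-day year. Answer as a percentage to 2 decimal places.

T = 71/365 years.
CIP gives F = S · g_CAD/g_CHF, so g_CAD/g_CHF = 1.63833/1.6323 = 1.0036942.
CHF growth factor: (1 + 0.0761)^(71/365) = 1.0143691.
That pins the CAD growth at 1.0181164.
r = 1.0181164^(365/71) − 1 = 0.096694 → 9.67%.

9.67%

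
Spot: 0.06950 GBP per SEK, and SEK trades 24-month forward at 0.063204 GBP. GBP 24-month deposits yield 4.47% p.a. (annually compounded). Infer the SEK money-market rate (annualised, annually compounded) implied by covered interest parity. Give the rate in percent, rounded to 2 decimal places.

T = 2 years.
By CIP, F/S equals the GBP-to-SEK growth ratio: 0.063204/0.0695 = 0.9094101.
GBP growth factor: (1 + 0.0447)^2 = 1.0913981.
So the SEK growth factor = 1.2001165.
r = 1.2001165^(1/2) − 1 = 0.095498 → 9.55%.

9.55%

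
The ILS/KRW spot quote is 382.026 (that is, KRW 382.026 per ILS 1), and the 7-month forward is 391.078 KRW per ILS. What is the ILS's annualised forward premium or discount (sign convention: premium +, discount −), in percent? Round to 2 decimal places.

T = 7/12 years.
Period premium: (391.078 − 382.026)/382.026 = 0.0236947.
Per annum: 0.0236947 / (7/12) = 0.040619 = 4.06%.

+4.06%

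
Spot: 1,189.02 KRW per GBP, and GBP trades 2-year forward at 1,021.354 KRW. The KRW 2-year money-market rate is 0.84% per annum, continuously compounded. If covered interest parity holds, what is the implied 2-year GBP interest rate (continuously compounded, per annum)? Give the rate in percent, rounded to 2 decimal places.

8.44%

T = 2 years.
CIP gives F = S · g_KRW/g_GBP, so g_KRW/g_GBP = 1021.354/1189.02 = 0.8589881.
KRW growth factor: e^(0.0084×2) = 1.0169419.
That pins the GBP growth at 1.1838836.
Take logs: ln 1.1838836 / 2 = 0.084400, so 8.44%.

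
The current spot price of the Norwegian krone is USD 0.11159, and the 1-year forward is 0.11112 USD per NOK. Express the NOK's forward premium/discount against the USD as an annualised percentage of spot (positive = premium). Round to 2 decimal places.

-0.42%

T = 1 year.
NOK trades forward at -0.42118% vs spot over the period.
×(1/T) gives -0.42% p.a.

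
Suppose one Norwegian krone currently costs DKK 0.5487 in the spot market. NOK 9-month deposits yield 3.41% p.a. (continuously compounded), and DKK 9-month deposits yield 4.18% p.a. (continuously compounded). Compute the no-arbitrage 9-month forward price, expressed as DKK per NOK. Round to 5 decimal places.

0.55188

T = 9/12 years.
DKK growth factor: e^(0.0418×9/12) = 1.0318466.
NOK growth factor: e^(0.0341×9/12) = 1.0259048.
Forward (DKK per NOK) = 0.5487 × 1.0318466 / 1.0259048 = 0.5518779.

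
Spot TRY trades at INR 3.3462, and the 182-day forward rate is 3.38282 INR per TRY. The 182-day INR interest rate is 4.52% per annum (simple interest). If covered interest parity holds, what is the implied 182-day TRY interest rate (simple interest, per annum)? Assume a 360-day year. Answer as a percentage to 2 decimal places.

T = 182/360 years.
By CIP, F/S equals the INR-to-TRY growth ratio: 3.38282/3.3462 = 1.0109438.
The INR side grows by 1 + 0.0452×182/360 = 1.0228511.
Hence g_TRY = 1.0117784.
r = (1.0117784 − 1)/(182/360) = 0.023298 → 2.33%.

2.33%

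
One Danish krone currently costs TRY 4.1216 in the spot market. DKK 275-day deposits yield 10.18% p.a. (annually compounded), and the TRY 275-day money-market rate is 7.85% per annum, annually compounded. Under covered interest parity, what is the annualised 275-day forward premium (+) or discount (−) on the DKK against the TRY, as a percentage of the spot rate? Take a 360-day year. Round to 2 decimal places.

-2.12%

T = 275/360 years.
F = S · g_TRY/g_DKK = 4.1216 × 1.0594268/1.0768664 = 4.0548517.
Annualised premium = (F − S)/S × (1/T) = (4.0548517 − 4.1216)/4.1216 ÷ (275/360) = -2.12%.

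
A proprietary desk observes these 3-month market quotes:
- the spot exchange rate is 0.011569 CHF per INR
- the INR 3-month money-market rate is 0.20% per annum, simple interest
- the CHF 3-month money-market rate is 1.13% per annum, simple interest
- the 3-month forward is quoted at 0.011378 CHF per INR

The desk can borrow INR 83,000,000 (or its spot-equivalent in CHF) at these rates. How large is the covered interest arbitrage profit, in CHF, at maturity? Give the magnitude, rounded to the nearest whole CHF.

T = 3/12 years.
Route A — deposit INR, sell forward: 83,000,000 × 1.000500 × 0.011378 = CHF 944,846.19.
Route B — convert at spot, deposit CHF: 83,000,000 × 0.011569 × 1.002825 = CHF 962,939.64.
The quoted forward undervalues INR, so borrow INR, convert to CHF at spot, deposit the CHF at 1.13%, and buy INR forward at 0.011378 to cover the loan.
The gap between the two covered legs is CHF 18,093.

CHF 18,093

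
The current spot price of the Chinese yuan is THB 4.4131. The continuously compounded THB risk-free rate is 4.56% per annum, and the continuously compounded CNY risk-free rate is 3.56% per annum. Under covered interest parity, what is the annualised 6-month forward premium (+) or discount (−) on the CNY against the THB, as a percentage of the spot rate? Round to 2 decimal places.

+1.00%

T = 6/12 years.
No-arbitrage forward: 4.4131 × 1.0230619 / 1.0179594 = 4.4352206 THB/CNY.
Annualised premium = (F − S)/S × (1/T) = (4.4352206 − 4.4131)/4.4131 ÷ (6/12) = 1.00%.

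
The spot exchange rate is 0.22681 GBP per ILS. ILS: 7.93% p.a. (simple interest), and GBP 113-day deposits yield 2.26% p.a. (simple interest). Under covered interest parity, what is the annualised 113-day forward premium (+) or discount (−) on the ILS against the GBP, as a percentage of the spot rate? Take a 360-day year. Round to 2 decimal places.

-5.53%

T = 113/360 years.
F = S · g_GBP/g_ILS = 0.22681 × 1.0070939/1.0248914 = 0.22287139.
Annualised premium = (F − S)/S × (1/T) = (0.22287139 − 0.22681)/0.22681 ÷ (113/360) = -5.53%.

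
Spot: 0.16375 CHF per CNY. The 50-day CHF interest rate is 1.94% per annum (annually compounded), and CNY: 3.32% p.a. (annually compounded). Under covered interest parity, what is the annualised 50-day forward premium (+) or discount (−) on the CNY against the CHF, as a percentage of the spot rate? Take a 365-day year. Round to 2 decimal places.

T = 50/365 years.
CIP forward (CHF per CNY) = 0.16375 × 1.0026356/1.0044841 = 0.16344866.
Annualised premium = (F − S)/S × (1/T) = (0.16344866 − 0.16375)/0.16375 ÷ (50/365) = -1.34%.

-1.34%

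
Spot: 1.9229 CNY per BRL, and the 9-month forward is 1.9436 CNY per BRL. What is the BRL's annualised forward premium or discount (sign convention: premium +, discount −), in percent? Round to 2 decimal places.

T = 9/12 years.
Period premium: (1.9436 − 1.9229)/1.9229 = 0.0107650.
Per annum: 0.0107650 / (9/12) = 0.014353 = 1.44%.

+1.44%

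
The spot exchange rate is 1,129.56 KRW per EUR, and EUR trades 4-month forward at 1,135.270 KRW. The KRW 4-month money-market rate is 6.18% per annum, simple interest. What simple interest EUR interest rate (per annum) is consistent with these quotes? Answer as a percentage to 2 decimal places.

T = 4/12 years.
F/S = 1135.27/1129.56 = 1.0050551 = (growth of KRW) / (growth of EUR).
The KRW side grows by 1 + 0.0618×4/12 = 1.020600.
That pins the EUR growth at 1.0154667.
(1.0154667 − 1)/T = 0.046400, i.e. 4.64%.

4.64%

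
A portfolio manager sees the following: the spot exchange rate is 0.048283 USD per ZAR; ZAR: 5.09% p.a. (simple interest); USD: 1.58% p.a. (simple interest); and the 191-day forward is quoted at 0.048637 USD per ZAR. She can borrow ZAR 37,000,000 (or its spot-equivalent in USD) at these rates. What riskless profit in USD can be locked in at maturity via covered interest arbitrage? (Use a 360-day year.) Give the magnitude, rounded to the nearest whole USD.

T = 191/360 years.
Invest the ZAR and cover forward: 37,000,000 × 1.027005278 × 0.048637 = USD 1,848,166.86.
Convert at spot and invest in USD: 37,000,000 × 0.048283 × 1.008382778 = USD 1,801,446.59.
The quoted forward overvalues ZAR, so borrow USD, buy ZAR at spot, deposit the ZAR at 5.09%, and sell the proceeds forward at 0.048637.
Arbitrage profit = |1,848,166.86 − 1,801,446.59| = USD 46,720.

USD 46,720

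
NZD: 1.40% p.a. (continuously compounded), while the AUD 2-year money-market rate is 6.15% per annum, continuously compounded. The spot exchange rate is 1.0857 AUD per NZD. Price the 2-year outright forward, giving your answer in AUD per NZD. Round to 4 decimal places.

1.1939

T = 2 years.
AUD growth factor: e^(0.0615×2) = 1.1308844.
Growth of 1 NZD over T: e^(0.0140×2) = 1.0283957.
So F = 1.0857 × 1.1308844 / 1.0283957 = 1.193900 (AUD/NZD).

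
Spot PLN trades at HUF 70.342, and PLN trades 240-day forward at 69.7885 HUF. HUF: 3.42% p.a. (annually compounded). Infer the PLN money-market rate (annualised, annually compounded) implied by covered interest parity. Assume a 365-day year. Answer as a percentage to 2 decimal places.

T = 240/365 years.
F/S = 69.7885/70.342 = 0.9921313 = (growth of HUF) / (growth of PLN).
HUF growth factor: (1 + 0.0342)^(240/365) = 1.022358.
Hence g_PLN = 1.0304664.
r = 1.0304664^(365/240) − 1 = 0.046700 → 4.67%.

4.67%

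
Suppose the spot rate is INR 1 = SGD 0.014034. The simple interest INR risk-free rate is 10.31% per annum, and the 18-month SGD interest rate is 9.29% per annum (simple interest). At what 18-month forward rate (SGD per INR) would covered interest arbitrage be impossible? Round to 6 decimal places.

0.013848

T = 18/12 years.
SGD accumulates by 1 + 0.0929×18/12 = 1.139350.
INR accumulates by 1 + 0.1031×18/12 = 1.154650.
So F = 0.014034 × 1.139350 / 1.154650 = 0.01384804 (SGD/INR).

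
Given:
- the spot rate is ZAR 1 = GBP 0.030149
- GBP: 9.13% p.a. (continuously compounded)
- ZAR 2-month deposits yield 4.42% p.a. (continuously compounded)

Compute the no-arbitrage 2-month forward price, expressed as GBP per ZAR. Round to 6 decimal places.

0.030387

T = 2/12 years.
GBP accumulates by e^(0.0913×2/12) = 1.015333.
ZAR growth factor: e^(0.0442×2/12) = 1.0073939.
CIP: F = S · (grow GBP)/(grow ZAR) = 0.030149 × 1.015333/1.0073939 = 0.03038660 GBP per ZAR.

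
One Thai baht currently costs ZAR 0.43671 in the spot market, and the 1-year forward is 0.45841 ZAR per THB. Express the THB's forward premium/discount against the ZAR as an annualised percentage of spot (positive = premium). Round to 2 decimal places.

T = 1 year.
Period premium: (0.45841 − 0.43671)/0.43671 = 0.0496897.
Per annum: 0.0496897 / 1 = 0.049690 = 4.97%.

+4.97%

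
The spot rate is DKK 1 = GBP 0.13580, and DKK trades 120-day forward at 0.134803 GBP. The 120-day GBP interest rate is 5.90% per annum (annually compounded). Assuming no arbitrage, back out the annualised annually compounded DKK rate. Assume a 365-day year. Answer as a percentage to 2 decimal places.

T = 120/365 years.
CIP gives F = S · g_GBP/g_DKK, so g_GBP/g_DKK = 0.134803/0.1358 = 0.9926583.
The GBP side grows by (1 + 0.0590)^(120/365) = 1.0190253.
So the DKK growth factor = 1.026562.
Annualise: 1.026562^(365/120) − 1 = 0.083004 = 8.30%.

8.30%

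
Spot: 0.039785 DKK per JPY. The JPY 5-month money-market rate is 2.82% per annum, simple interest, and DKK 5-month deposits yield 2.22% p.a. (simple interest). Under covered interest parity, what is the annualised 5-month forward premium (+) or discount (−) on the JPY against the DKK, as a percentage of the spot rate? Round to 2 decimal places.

-0.59%

T = 5/12 years.
No-arbitrage forward: 0.039785 × 1.009250 / 1.011750 = 0.039686693 DKK/JPY.
(F − S)/S ÷ T = (0.039686693 − 0.039785)/0.039785/(5/12) = -0.005930 → -0.59%.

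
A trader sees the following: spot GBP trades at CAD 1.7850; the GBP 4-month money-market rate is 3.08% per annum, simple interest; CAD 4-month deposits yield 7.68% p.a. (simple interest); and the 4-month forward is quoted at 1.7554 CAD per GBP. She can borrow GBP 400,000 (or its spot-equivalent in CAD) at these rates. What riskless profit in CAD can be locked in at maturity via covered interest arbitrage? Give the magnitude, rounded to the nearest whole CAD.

CAD 22,910

T = 4/12 years.
Invest the GBP and cover forward: 400,000 × 1.01026667 × 1.7554 = CAD 709,368.85.
Convert at spot and invest in CAD: 400,000 × 1.7850 × 1.025600 = CAD 732,278.40.
The quoted forward undervalues GBP, so borrow GBP, convert to CAD at spot, deposit the CAD at 7.68%, and buy GBP forward at 1.7554 to cover the loan.
The gap between the two covered legs is CAD 22,910.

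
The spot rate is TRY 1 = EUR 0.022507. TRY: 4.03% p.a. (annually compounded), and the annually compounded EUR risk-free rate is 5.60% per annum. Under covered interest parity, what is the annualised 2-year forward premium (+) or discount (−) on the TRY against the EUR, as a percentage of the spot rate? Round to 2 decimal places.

T = 2 years.
F = S · g_EUR/g_TRY = 0.022507 × 1.115136/1.0822241 = 0.023191468.
Annualised premium = (F − S)/S × (1/T) = (0.023191468 − 0.022507)/0.022507 ÷ 2 = 1.52%.

+1.52%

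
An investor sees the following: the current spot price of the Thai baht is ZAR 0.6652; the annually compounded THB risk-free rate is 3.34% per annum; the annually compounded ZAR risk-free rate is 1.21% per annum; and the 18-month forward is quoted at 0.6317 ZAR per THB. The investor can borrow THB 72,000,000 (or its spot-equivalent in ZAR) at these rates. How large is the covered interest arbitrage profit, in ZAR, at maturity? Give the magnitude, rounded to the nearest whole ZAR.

T = 18/12 years.
Keep in THB, deliver into the forward: 72,000,000·1.050516035·0.6317 = ZAR 47,779,990.51.
Swap to ZAR now, deposit: 72,000,000·0.6652·1.0182047935 = ZAR 48,766,307.66.
The quoted forward undervalues THB, so borrow THB, convert to ZAR at spot, deposit the ZAR at 1.21%, and buy THB forward at 0.6317 to cover the loan.
The gap between the two covered legs is ZAR 986,317.

ZAR 986,317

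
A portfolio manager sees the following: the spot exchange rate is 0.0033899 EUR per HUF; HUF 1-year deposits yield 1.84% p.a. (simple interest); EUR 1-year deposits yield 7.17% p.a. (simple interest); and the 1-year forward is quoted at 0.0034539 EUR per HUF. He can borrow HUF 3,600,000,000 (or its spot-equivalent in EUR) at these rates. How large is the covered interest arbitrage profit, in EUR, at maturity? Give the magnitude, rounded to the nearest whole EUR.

T = 1 year.
Invest the HUF and cover forward: 3,600,000,000 × 1.018400 × 0.0034539 = EUR 12,662,826.34.
Convert at spot and invest in EUR: 3,600,000,000 × 0.0033899 × 1.071700 = EUR 13,078,640.99.
The quoted forward undervalues HUF, so borrow HUF, convert to EUR at spot, deposit the EUR at 7.17%, and buy HUF forward at 0.0034539 to cover the loan.
Profit = 13,078,640.99 − 12,662,826.34 = EUR 415,815.

EUR 415,815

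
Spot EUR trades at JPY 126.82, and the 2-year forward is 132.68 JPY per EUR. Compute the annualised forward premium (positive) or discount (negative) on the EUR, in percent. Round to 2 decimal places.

T = 2 years.
Period premium: (132.68 − 126.82)/126.82 = 0.0462072.
×(1/T) gives 2.31% p.a.

+2.31%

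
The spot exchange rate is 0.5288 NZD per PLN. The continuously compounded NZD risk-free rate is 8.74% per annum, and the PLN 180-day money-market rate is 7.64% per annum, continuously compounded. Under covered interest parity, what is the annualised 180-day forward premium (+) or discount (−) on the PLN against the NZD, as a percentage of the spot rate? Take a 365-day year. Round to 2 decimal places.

+1.10%

T = 180/365 years.
F = S · g_NZD/g_PLN = 0.5288 × 1.0440437/1.0383955 = 0.5316763.
(F − S)/S ÷ T = (0.5316763 − 0.5288)/0.5288/(180/365) = 0.011030 → 1.10%.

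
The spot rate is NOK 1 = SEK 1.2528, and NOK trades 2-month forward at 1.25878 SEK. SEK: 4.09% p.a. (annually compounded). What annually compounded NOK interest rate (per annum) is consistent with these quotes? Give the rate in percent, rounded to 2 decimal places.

T = 2/12 years.
CIP gives F = S · g_SEK/g_NOK, so g_SEK/g_NOK = 1.25878/1.2528 = 1.0047733.
The SEK side grows by (1 + 0.0409)^(2/12) = 1.0067033.
So the NOK growth factor = 1.0019208.
r = 1.0019208^(12/2) − 1 = 0.011580 → 1.16%.

1.16%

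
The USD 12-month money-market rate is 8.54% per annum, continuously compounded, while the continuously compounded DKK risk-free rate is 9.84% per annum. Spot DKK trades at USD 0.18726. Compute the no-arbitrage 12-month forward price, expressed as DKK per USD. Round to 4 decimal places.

5.4100

T = 1 year.
USD growth factor: e^(0.0854×1) = 1.0891526.
Growth of 1 DKK over T: e^(0.0984×1) = 1.1034041.
Forward (USD per DKK) = 0.18726 × 1.0891526 / 1.1034041 = 0.1848414.
Invert for DKK per USD: 1 / 0.1848414 = 5.4100.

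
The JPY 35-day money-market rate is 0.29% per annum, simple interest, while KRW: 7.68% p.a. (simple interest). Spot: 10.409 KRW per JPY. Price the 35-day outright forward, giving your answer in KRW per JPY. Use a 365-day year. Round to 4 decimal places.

10.4827

T = 35/365 years.
Growth of 1 KRW over T: 1 + 0.0768×35/365 = 1.00736438.
Growth of 1 JPY over T: 1 + 0.0029×35/365 = 1.00027808.
Forward (KRW per JPY) = 10.409 × 1.00736438 / 1.00027808 = 10.482741.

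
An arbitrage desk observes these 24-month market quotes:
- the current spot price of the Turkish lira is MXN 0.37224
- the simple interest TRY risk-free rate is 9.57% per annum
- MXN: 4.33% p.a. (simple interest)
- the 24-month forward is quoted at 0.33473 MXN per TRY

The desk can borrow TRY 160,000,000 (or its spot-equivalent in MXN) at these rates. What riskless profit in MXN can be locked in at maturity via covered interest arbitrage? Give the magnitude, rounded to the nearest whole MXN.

T = 2 years.
Keep in TRY, deliver into the forward: 160,000,000·1.191400·0.33473 = MXN 63,807,571.52.
Swap to MXN now, deposit: 160,000,000·0.37224·1.086600 = MXN 64,716,157.44.
The quoted forward undervalues TRY, so borrow TRY, convert to MXN at spot, deposit the MXN at 4.33%, and buy TRY forward at 0.33473 to cover the loan.
Arbitrage profit = |63,807,571.52 − 64,716,157.44| = MXN 908,586.

MXN 908,586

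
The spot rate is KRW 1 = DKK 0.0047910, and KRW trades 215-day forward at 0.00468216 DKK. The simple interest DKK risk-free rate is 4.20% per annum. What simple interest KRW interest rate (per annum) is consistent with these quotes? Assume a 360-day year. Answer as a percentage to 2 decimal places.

8.19%

T = 215/360 years.
By CIP, F/S equals the DKK-to-KRW growth ratio: 0.00468216/0.004791 = 0.9772824.
The DKK side grows by 1 + 0.0420×215/360 = 1.0250833.
That pins the KRW growth at 1.0489121.
(1.0489121 − 1)/T = 0.081899, i.e. 8.19%.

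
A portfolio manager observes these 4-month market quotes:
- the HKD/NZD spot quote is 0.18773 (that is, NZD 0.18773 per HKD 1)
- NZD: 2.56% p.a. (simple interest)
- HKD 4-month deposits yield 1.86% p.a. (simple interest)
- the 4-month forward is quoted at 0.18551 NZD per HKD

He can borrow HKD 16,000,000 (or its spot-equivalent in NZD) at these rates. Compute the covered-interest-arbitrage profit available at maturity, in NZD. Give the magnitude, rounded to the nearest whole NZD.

T = 4/12 years.
Invest the HKD and cover forward: 16,000,000 × 1.006200 × 0.18551 = NZD 2,986,562.59.
Convert at spot and invest in NZD: 16,000,000 × 0.18773 × 1.008533333 = NZD 3,029,311.40.
The quoted forward undervalues HKD, so borrow HKD, convert to NZD at spot, deposit the NZD at 2.56%, and buy HKD forward at 0.18551 to cover the loan.
Arbitrage profit = |2,986,562.59 − 3,029,311.40| = NZD 42,749.

NZD 42,749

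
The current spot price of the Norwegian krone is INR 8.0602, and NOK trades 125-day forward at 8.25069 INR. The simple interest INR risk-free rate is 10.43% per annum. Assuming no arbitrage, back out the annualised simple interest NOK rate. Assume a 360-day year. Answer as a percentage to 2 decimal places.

3.54%

T = 125/360 years.
By CIP, F/S equals the INR-to-NOK growth ratio: 8.25069/8.0602 = 1.0236334.
The INR side grows by 1 + 0.1043×125/360 = 1.0362153.
Hence g_NOK = 1.0122914.
(1.0122914 − 1)/T = 0.035399, i.e. 3.54%.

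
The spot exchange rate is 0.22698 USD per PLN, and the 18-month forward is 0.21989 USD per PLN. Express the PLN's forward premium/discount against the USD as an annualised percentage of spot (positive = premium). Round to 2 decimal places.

-2.08%

T = 18/12 years.
(F − S)/S = (0.21989 − 0.22698)/0.22698 = -0.0312362.
Per annum: -0.0312362 / (18/12) = -0.020824 = -2.08%.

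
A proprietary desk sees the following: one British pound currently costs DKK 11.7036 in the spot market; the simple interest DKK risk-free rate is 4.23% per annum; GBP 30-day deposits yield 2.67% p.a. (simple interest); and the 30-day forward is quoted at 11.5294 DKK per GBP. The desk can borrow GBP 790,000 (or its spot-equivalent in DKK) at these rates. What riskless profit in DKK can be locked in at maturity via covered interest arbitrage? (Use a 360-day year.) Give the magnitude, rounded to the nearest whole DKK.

DKK 149,944

T = 30/360 years.
Keep in GBP, deliver into the forward: 790,000·1.002225·11.5294 = DKK 9,128,491.80.
Swap to DKK now, deposit: 790,000·11.7036·1.003525 = DKK 9,278,435.60.
The quoted forward undervalues GBP, so borrow GBP, convert to DKK at spot, deposit the DKK at 4.23%, and buy GBP forward at 11.5294 to cover the loan.
Profit = 9,278,435.60 − 9,128,491.80 = DKK 149,944.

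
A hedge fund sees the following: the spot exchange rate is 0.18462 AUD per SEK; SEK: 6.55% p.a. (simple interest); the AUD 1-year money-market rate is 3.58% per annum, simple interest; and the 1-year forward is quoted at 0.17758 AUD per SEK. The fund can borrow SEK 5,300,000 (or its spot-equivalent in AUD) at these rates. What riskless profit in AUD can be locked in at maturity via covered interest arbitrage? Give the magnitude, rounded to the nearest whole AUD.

AUD 10,695

T = 1 year.
Invest the SEK and cover forward: 5,300,000 × 1.065500 × 0.17758 = AUD 1,002,820.90.
Convert at spot and invest in AUD: 5,300,000 × 0.18462 × 1.035800 = AUD 1,013,515.80.
The quoted forward undervalues SEK, so borrow SEK, convert to AUD at spot, deposit the AUD at 3.58%, and buy SEK forward at 0.17758 to cover the loan.
The gap between the two covered legs is AUD 10,695.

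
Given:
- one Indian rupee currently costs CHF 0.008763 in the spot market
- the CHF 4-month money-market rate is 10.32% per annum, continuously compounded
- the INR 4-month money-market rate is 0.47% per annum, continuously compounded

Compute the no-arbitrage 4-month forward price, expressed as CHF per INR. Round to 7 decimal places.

0.0090555

T = 4/12 years.
CHF accumulates by e^(0.1032×4/12) = 1.0349985.
Growth of 1 INR over T: e^(0.0047×4/12) = 1.0015679.
So F = 0.008763 × 1.0349985 / 1.0015679 = 0.009055494 (CHF/INR).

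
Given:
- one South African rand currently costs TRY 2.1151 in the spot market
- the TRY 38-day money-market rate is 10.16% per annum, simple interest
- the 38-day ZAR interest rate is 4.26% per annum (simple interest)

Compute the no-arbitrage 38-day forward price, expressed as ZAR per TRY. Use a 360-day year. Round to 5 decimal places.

0.46988

T = 38/360 years.
TRY accumulates by 1 + 0.1016×38/360 = 1.0107244.
Growth of 1 ZAR over T: 1 + 0.0426×38/360 = 1.0044967.
So F = 2.1151 × 1.0107244 / 1.0044967 = 2.128213 (TRY/ZAR).
Invert for ZAR per TRY: 1 / 2.128213 = 0.46988.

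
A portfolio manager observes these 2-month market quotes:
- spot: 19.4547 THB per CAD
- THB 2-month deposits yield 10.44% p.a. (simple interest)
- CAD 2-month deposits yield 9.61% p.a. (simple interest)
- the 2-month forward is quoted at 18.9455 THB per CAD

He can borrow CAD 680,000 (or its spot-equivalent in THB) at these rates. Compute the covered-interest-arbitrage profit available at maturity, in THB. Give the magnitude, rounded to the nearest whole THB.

THB 370,102

T = 2/12 years.
Route A — deposit CAD, sell forward: 680,000 × 1.0160166667 × 18.9455 = THB 13,089,281.76.
Route B — convert at spot, deposit THB: 680,000 × 19.4547 × 1.017400 = THB 13,459,384.01.
The quoted forward undervalues CAD, so borrow CAD, convert to THB at spot, deposit the THB at 10.44%, and buy CAD forward at 18.9455 to cover the loan.
Arbitrage profit = |13,089,281.76 − 13,459,384.01| = THB 370,102.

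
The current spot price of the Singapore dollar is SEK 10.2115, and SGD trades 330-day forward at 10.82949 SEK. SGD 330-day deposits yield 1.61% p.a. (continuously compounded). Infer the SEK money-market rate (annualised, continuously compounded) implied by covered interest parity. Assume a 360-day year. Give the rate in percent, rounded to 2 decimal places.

T = 330/360 years.
F/S = 10.82949/10.2115 = 1.0605190 = (growth of SEK) / (growth of SGD).
The SGD side grows by e^(0.0161×330/360) = 1.0148678.
So the SEK growth factor = 1.0762866.
Take logs: ln 1.0762866 / (330/360) = 0.080200, so 8.02%.

8.02%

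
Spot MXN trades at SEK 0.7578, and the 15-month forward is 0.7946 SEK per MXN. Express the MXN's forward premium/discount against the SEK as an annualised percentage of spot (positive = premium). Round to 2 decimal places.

+3.88%

T = 15/12 years.
Period premium: (0.7946 − 0.7578)/0.7578 = 0.0485616.
Annualise by dividing by T: 0.0485616 / (15/12) = 0.038849 → 3.88%.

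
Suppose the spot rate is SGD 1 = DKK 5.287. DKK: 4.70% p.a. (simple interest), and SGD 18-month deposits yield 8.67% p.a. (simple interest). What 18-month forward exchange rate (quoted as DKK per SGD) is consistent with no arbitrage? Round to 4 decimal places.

5.0084

T = 18/12 years.
DKK growth factor: 1 + 0.0470×18/12 = 1.070500.
SGD growth factor: 1 + 0.0867×18/12 = 1.130050.
CIP: F = S · (grow DKK)/(grow SGD) = 5.287 × 1.070500/1.130050 = 5.008392 DKK per SGD.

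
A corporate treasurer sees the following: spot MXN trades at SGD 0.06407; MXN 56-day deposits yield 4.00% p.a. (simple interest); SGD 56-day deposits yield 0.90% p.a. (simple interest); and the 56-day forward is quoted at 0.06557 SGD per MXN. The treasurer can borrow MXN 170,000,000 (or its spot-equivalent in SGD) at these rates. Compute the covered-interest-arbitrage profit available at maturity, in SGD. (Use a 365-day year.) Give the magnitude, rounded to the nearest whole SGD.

SGD 308,369

T = 56/365 years.
Keep in MXN, deliver into the forward: 170,000,000·1.0061369863·0.06557 = SGD 11,215,308.37.
Swap to SGD now, deposit: 170,000,000·0.06407·1.0013808219 = SGD 10,906,939.77.
The quoted forward overvalues MXN, so borrow SGD, buy MXN at spot, deposit the MXN at 4.00%, and sell the proceeds forward at 0.06557.
Profit = 11,215,308.37 − 10,906,939.77 = SGD 308,369.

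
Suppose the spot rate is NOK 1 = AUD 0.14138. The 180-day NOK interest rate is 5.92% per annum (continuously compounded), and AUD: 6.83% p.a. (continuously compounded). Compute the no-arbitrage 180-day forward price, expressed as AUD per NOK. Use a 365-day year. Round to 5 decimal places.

T = 180/365 years.
AUD accumulates by e^(0.0683×180/365) = 1.0342559.
Growth of 1 NOK over T: e^(0.0592×180/365) = 1.0296249.
So F = 0.14138 × 1.0342559 / 1.0296249 = 0.1420159 (AUD/NOK).

0.14202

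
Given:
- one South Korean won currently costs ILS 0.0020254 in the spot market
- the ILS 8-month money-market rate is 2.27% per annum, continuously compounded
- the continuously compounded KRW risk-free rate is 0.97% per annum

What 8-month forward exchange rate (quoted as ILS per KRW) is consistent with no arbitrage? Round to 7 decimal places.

T = 8/12 years.
Growth of 1 ILS over T: e^(0.0227×8/12) = 1.0152484.
KRW accumulates by e^(0.0097×8/12) = 1.0064876.
CIP: F = S · (grow ILS)/(grow KRW) = 0.0020254 × 1.0152484/1.0064876 = 0.002043030 ILS per KRW.

0.0020430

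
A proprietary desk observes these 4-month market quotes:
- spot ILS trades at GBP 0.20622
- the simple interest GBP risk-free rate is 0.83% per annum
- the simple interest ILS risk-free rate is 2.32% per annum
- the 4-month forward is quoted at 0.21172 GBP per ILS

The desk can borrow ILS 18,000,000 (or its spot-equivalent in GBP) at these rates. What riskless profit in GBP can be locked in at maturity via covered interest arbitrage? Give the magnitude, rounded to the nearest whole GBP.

GBP 118,202

T = 4/12 years.
Route A — deposit ILS, sell forward: 18,000,000 × 1.007733333 × 0.21172 = GBP 3,840,431.42.
Route B — convert at spot, deposit GBP: 18,000,000 × 0.20622 × 1.002766667 = GBP 3,722,229.76.
The quoted forward overvalues ILS, so borrow GBP, buy ILS at spot, deposit the ILS at 2.32%, and sell the proceeds forward at 0.21172.
Arbitrage profit = |3,840,431.42 − 3,722,229.76| = GBP 118,202.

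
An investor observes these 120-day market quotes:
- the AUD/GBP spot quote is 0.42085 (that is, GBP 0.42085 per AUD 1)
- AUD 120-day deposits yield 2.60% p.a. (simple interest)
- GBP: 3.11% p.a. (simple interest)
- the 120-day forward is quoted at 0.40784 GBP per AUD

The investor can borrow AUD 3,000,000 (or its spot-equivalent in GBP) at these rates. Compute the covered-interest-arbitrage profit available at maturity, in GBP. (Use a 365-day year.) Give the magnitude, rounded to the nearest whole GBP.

GBP 41,481

T = 120/365 years.
Route A — deposit AUD, sell forward: 3,000,000 × 1.008547945 × 0.40784 = GBP 1,233,978.58.
Route B — convert at spot, deposit GBP: 3,000,000 × 0.42085 × 1.010224658 = GBP 1,275,459.14.
The quoted forward undervalues AUD, so borrow AUD, convert to GBP at spot, deposit the GBP at 3.11%, and buy AUD forward at 0.40784 to cover the loan.
The gap between the two covered legs is GBP 41,481.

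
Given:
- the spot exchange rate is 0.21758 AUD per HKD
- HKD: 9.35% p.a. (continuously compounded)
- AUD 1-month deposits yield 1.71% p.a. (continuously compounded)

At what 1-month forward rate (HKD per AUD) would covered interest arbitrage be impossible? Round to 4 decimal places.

T = 1/12 years.
AUD accumulates by e^(0.0171×1/12) = 1.001426.
HKD accumulates by e^(0.0935×1/12) = 1.0078221.
So F = 0.21758 × 1.001426 / 1.0078221 = 0.2161991 (AUD/HKD).
Quoted the other way: 1/0.2161991 = 4.6254 HKD per AUD.

4.6254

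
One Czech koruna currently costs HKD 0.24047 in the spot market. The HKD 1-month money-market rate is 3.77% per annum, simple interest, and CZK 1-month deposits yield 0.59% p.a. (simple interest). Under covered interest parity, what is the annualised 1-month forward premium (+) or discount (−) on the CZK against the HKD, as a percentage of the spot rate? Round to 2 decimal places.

+3.18%

T = 1/12 years.
F = S · g_HKD/g_CZK = 0.24047 × 1.0031417/1.0004917 = 0.24110693.
Annualised premium = (F − S)/S × (1/T) = (0.24110693 − 0.24047)/0.24047 ÷ (1/12) = 3.18%.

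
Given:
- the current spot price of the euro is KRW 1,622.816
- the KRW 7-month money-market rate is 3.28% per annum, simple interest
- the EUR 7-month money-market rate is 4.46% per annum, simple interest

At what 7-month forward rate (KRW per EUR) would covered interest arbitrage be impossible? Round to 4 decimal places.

T = 7/12 years.
KRW growth factor: 1 + 0.0328×7/12 = 1.0191333333.
EUR accumulates by 1 + 0.0446×7/12 = 1.0260166667.
So F = 1622.816 × 1.0191333333 / 1.0260166667 = 1611.928863 (KRW/EUR).

1611.9289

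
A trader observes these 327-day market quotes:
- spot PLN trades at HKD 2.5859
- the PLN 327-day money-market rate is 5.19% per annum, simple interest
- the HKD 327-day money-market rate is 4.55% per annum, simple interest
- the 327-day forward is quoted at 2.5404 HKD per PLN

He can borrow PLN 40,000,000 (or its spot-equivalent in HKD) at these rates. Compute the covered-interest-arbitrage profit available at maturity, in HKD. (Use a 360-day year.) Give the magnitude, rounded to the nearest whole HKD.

T = 327/360 years.
Invest the PLN and cover forward: 40,000,000 × 1.0471425 × 2.5404 = HKD 106,406,432.28.
Convert at spot and invest in HKD: 40,000,000 × 2.5859 × 1.04132916667 = HKD 107,710,923.68.
The quoted forward undervalues PLN, so borrow PLN, convert to HKD at spot, deposit the HKD at 4.55%, and buy PLN forward at 2.5404 to cover the loan.
Arbitrage profit = |106,406,432.28 − 107,710,923.68| = HKD 1,304,491.

HKD 1,304,491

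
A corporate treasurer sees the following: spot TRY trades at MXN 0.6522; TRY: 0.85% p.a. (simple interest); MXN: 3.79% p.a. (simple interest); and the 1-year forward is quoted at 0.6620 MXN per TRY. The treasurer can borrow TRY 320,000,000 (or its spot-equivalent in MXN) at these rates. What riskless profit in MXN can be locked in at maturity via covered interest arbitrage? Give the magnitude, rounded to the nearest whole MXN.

MXN 2,973,242

T = 1 year.
Route A — deposit TRY, sell forward: 320,000,000 × 1.008500 × 0.6620 = MXN 213,640,640.00.
Route B — convert at spot, deposit MXN: 320,000,000 × 0.6522 × 1.037900 = MXN 216,613,881.60.
The quoted forward undervalues TRY, so borrow TRY, convert to MXN at spot, deposit the MXN at 3.79%, and buy TRY forward at 0.6620 to cover the loan.
Profit = 216,613,881.60 − 213,640,640.00 = MXN 2,973,242.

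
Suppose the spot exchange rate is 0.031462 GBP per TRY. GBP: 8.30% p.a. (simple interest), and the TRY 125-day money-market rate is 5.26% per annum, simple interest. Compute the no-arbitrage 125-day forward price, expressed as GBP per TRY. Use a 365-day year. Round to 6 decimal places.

0.031784

T = 125/365 years.
Growth of 1 GBP over T: 1 + 0.0830×125/365 = 1.0284247.
Growth of 1 TRY over T: 1 + 0.0526×125/365 = 1.0180137.
Forward (GBP per TRY) = 0.031462 × 1.0284247 / 1.0180137 = 0.03178375.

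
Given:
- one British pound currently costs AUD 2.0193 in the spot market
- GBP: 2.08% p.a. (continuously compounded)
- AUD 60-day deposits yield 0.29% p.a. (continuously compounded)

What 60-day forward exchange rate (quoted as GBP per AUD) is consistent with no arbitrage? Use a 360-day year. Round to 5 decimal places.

0.49670

T = 60/360 years.
AUD growth factor: e^(0.0029×60/360) = 1.0004835.
GBP accumulates by e^(0.0208×60/360) = 1.0034727.
CIP: F = S · (grow AUD)/(grow GBP) = 2.0193 × 1.0004835/1.0034727 = 2.013285 AUD per GBP.
Quoted the other way: 1/2.013285 = 0.49670 GBP per AUD.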